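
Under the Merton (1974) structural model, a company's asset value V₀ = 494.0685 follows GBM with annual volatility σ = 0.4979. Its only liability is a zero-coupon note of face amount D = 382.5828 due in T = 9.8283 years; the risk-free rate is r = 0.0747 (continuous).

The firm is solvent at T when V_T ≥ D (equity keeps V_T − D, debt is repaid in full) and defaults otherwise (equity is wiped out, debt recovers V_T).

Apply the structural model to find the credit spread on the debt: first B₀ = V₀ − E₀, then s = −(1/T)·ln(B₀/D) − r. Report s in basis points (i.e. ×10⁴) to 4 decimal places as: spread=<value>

With assets at 494.0685 and a single debt payment of 382.5828 at 9.8283 years:
d₁ = [ln(V₀/D) + (r + σ²/2)T] / (σ√T)
   = [ln(494.0685/382.5828) + (0.0747 + 0.5·0.4979²)·9.8283] / (0.4979·√9.8283)
   = [0.255729 + 1.952413] / 1.560922 = 1.414639
d₂ = d₁ − σ√T = 1.414639 − 1.560922 = -0.146283
N(d₁) = 0.921413,  N(d₂) = 0.441849,  e^(−rT) = 0.479902
E₀ = V₀·N(d₁) − D·e^(−rT)·N(d₂)
   = 494.0685·0.921413 − 382.5828·0.479902·0.441849 = 374.116664
B₀ = V₀ − E₀ = 494.0685 − 374.116664 = 119.951836
spread = −(1/T)·ln(B₀/D) − r = −(1/9.8283)·ln(119.951836/382.5828) − 0.0747 = 0.04331174
in basis points: 0.04331174 × 10⁴ = 433.1174 bp

spread=433.1174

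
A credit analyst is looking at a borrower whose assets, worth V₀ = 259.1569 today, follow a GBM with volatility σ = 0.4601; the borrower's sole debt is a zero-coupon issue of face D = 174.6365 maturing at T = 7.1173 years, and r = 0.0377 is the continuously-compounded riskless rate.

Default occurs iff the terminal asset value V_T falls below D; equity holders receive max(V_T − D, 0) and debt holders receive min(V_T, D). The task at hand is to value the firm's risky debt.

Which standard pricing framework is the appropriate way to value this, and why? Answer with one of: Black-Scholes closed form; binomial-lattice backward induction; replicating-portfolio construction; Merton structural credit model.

Key observation: the question is about default risk generated by asset-value dynamics against a debt face of 174.6365 — the structural framework prices exactly that.

framework: Merton structural credit model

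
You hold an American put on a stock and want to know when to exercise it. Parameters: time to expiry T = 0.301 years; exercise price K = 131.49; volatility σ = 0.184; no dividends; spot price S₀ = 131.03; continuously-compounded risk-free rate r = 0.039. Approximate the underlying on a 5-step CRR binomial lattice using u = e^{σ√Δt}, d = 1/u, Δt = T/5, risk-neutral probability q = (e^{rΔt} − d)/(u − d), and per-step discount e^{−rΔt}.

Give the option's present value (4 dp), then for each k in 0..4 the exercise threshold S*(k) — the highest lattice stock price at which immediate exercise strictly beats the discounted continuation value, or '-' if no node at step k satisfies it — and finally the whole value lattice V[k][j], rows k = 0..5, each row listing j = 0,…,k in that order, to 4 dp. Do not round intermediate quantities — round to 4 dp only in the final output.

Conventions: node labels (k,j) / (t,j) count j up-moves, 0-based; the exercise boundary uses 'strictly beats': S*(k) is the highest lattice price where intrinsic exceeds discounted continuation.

price = 5.1143
boundary = - - - 114.4330 119.7175
tree:
5.1143
7.9893 2.4272
11.9816 4.2622 0.7085
17.0570 7.2516 1.4634 0.0000
22.1083 11.7725 3.0228 0.0000 0.0000
26.9366 17.0570 6.2439 0.0000 0.0000 0.0000

params: Δt=0.06020 u=1.04618 d=0.95586 q=0.51474 e^(-rΔt)=0.99765
t_5 payoffs: 26.9366 17.0570 6.2439 0.0000 0.0000 0.0000
t_4: node(4,0) S=109.3817 payoff=22.1083 vs cont=21.7999 → 22.1083 [stop]  node(4,1) S=119.7175 payoff=11.7725 vs cont=11.4641 → 11.7725 [stop]  node(4,2) S=131.0300 payoff=0.4600 vs cont=3.0228 → 3.0228 [wait]  node(4,3) S=143.4114 payoff=0.0000 vs cont=0.0000 → 0.0000 [wait]  node(4,4) S=156.9628 payoff=0.0000 vs cont=0.0000 → 0.0000 [wait]  ⇒ S*(4)=119.7175
t_3: node(3,0) S=114.4330 payoff=17.0570 vs cont=16.7487 → 17.0570 [stop]  node(3,1) S=125.2461 payoff=6.2439 vs cont=7.2516 → 7.2516 [wait]  node(3,2) S=137.0810 payoff=0.0000 vs cont=1.4634 → 1.4634 [wait]  node(3,3) S=150.0342 payoff=0.0000 vs cont=0.0000 → 0.0000 [wait]  ⇒ S*(3)=114.4330
t_2: node(2,0) S=119.7175 payoff=11.7725 vs cont=11.9816 → 11.9816 [wait]  node(2,1) S=131.0300 payoff=0.4600 vs cont=4.2622 → 4.2622 [wait]  node(2,2) S=143.4114 payoff=0.0000 vs cont=0.7085 → 0.7085 [wait]  ⇒ S*(2)=-
t_1: node(1,0) S=125.2461 payoff=6.2439 vs cont=7.9893 → 7.9893 [wait]  node(1,1) S=137.0810 payoff=0.0000 vs cont=2.4272 → 2.4272 [wait]  ⇒ S*(1)=-
t_0: node(0,0) S=131.0300 payoff=0.4600 vs cont=5.1143 → 5.1143 [wait]  ⇒ S*(0)=-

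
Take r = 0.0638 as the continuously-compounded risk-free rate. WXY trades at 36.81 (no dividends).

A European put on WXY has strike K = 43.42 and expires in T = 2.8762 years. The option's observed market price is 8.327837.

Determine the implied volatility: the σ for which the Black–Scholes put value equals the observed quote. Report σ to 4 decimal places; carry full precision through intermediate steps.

sigma = 0.3562

At σ = 0.3562 the Black–Scholes value reproduces the quote:
σ√T = 0.3562·√2.8762 = 0.604093
d₁ = (ln(S/K) + (r+σ²/2)T) / (σ√T) = (ln(36.81/43.42) + (0.0638+0.3562²/2)·2.8762) / 0.604093 = (-0.165151 + 0.365965) / 0.604093 = 0.332424
d₂ = d₁ − σ√T = 0.332424 − 0.604093 = -0.271669
e^{−rT} = 0.832351
N(−d₁) = 0.369785,  N(−d₂) = 0.607062
V = K·e^{−rT}·N(−d₂) − S·N(−d₁) = 21.939607 − 13.611770 = 8.327837 (the observed quote) — the price is monotone increasing in volatility, hence this σ is the only solution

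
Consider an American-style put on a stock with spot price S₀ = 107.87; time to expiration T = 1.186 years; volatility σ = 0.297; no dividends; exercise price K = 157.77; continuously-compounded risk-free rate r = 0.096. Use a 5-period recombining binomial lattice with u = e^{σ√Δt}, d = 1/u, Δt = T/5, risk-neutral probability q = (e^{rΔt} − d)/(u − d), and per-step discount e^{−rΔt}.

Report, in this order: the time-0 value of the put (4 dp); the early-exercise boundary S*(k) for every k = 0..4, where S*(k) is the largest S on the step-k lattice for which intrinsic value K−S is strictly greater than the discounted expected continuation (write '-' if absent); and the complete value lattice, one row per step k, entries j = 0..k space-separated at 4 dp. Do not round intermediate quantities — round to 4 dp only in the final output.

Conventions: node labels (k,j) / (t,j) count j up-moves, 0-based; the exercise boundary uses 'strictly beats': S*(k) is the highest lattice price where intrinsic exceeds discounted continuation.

price = 49.9000
boundary = 107.8700 124.6582 107.8700 124.6582 107.8700
tree:
49.9000
64.4272 33.1118
76.9980 49.9000 18.2887
87.8759 64.4272 33.1118 6.6006
97.2888 76.9980 49.9000 14.7837 0.0000
105.4340 87.8759 64.4272 33.1118 0.0000 0.0000

Δt=0.23720, u=1.15563, d=0.86533, q=0.54324, disc=e^(-rΔt)=0.97749
k=5 terminal: V=max(K-S,0) → 105.4340 87.8759 64.4272 33.1118 0.0000 0.0000
k=4: j=0 S=60.4812 intr=97.2888 cont=93.7368 V=97.2888[EX]; j=1 S=80.7720 intr=76.9980 cont=73.4460 V=76.9980[EX]; j=2 S=107.8700 intr=49.9000 cont=46.3480 V=49.9000[EX]; j=3 S=144.0591 intr=13.7109 cont=14.7837 V=14.7837[hold]; j=4 S=192.3892 intr=0.0000 cont=0.0000 V=0.0000[hold]  S*(4)=107.8700
k=3: j=0 S=69.8941 intr=87.8759 cont=84.3239 V=87.8759[EX]; j=1 S=93.3428 intr=64.4272 cont=60.8752 V=64.4272[EX]; j=2 S=124.6582 intr=33.1118 cont=30.1295 V=33.1118[EX]; j=3 S=166.4795 intr=0.0000 cont=6.6006 V=6.6006[hold]  S*(3)=124.6582
k=2: j=0 S=80.7720 intr=76.9980 cont=73.4460 V=76.9980[EX]; j=1 S=107.8700 intr=49.9000 cont=46.3480 V=49.9000[EX]; j=2 S=144.0591 intr=13.7109 cont=18.2887 V=18.2887[hold]  S*(2)=107.8700
k=1: j=0 S=93.3428 intr=64.4272 cont=60.8752 V=64.4272[EX]; j=1 S=124.6582 intr=33.1118 cont=31.9907 V=33.1118[EX]  S*(1)=124.6582
k=0: j=0 S=107.8700 intr=49.9000 cont=46.3480 V=49.9000[EX]  S*(0)=107.8700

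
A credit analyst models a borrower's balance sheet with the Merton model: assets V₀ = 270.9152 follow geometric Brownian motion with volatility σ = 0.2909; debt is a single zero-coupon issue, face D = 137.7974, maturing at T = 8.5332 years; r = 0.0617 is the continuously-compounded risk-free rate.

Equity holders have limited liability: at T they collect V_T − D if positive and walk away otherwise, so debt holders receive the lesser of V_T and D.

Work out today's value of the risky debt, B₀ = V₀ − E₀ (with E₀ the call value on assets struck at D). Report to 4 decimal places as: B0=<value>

B0=77.1949

Equity is a call on the firm's assets struck at D = 137.7974:
d₁ = [ln(V₀/D) + (r + σ²/2)T] / (σ√T)
   = [ln(270.9152/137.7974) + (0.0617 + 0.5·0.2909²)·8.5332] / (0.2909·√8.5332)
   = [0.676021 + 0.887550] / 0.849767 = 1.840001
d₂ = d₁ − σ√T = 1.840001 − 0.849767 = 0.990234
N(d₁) = 0.967116,  N(d₂) = 0.838970,  e^(−rT) = 0.590670
E₀ = V₀·N(d₁) − D·e^(−rT)·N(d₂)
   = 270.9152·0.967116 − 137.7974·0.590670·0.838970 = 193.720330
B₀ = V₀ − E₀ = 270.9152 − 193.720330 = 77.194870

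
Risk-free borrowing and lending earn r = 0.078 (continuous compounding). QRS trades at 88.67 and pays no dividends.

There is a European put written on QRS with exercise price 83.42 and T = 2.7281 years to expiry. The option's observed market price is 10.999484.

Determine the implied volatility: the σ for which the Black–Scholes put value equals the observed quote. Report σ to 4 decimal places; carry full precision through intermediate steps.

sigma = 0.3950

At σ = 0.3950 the Black–Scholes value reproduces the quote:
σ√T = 0.395·√2.7281 = 0.652420
d₁ = (ln(S/K) + (r+σ²/2)T) / (σ√T) = (ln(88.67/83.42) + (0.078+0.395²/2)·2.7281) / 0.652420 = (0.061034 + 0.425618) / 0.652420 = 0.745917
d₂ = d₁ − σ√T = 0.745917 − 0.652420 = 0.093497
e^{−rT} = 0.808324
N(−d₁) = 0.227859,  N(−d₂) = 0.462754
V = K·e^{−rT}·N(−d₂) − S·N(−d₁) = 31.203718 − 20.204234 = 10.999484 (matching the quote); vega is positive throughout, so no other σ reproduces this price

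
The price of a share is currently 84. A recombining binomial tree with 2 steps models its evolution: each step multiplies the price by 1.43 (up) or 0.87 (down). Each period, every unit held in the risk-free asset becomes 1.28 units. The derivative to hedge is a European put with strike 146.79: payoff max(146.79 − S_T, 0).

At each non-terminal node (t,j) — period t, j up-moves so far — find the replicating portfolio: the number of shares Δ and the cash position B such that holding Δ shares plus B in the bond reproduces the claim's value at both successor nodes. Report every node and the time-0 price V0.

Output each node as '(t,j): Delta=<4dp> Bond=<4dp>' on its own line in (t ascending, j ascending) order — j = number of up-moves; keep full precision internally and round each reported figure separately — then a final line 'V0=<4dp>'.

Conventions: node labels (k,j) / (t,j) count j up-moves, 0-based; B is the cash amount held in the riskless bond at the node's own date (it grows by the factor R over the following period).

(0,0): Delta=-0.6962 Bond=72.2504
(1,0): Delta=-1.0000 Bond=114.6797
(1,1): Delta=-0.6286 Bond=84.3588
V0=13.7667

Since d<R<u, set p* = (R−d)/(u−d) = 0.7321; price each node as the discounted p*-expectation of its children.
Expiry values: V(2,0)=83.2104, V(2,1)=42.2856, V(2,2)=0.0000
Node (1,0) S=73.0800: V=(p*·42.2856+(1−p*)·83.2104)/1.28=41.5997; Δ=(42.2856−83.2104)/(104.5044−63.5796)=-1.0000; B=V−Δ·S=114.6797
Node (1,1) S=120.1200: V=(p*·0.0000+(1−p*)·42.2856)/1.28=8.8488; Δ=(0.0000−42.2856)/(171.7716−104.5044)=-0.6286; B=V−Δ·S=84.3588
Node (0,0) S=84.0000: V=(p*·8.8488+(1−p*)·41.5997)/1.28=13.7667; Δ=(8.8488−41.5997)/(120.1200−73.0800)=-0.6962; B=V−Δ·S=72.2504
Verification: the root portfolio costs Δ(0,0)·S0 + B(0,0) = 13.7667, matching V0.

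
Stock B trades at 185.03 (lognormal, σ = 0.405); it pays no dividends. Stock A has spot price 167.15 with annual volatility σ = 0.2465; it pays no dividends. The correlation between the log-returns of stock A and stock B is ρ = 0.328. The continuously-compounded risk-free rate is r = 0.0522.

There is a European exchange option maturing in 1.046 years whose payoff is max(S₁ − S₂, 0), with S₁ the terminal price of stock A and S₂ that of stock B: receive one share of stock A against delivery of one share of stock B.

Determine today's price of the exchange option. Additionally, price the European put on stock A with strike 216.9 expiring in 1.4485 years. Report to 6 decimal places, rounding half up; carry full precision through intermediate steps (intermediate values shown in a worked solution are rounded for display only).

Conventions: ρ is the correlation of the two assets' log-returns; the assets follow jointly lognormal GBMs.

exchange price = 20.402876
price(stock A put K=216.9) = 42.732780

σ_eff = √(σ₁² + σ₂² − 2ρσ₁σ₂) = √(0.2465² + 0.405² − 2·0.328·0.2465·0.405) = 0.399120
d₁ = (ln(S₁/S₂) + (q₂ − q₁ + σ_eff²/2)T) / (σ_eff√T) = (ln(167.15/185.03) + (0.0 − 0.0 + 0.079649)·1.046) / 0.408197 = -0.044865
d₂ = d₁ − σ_eff√T = -0.044865 − 0.408197 = -0.453063
N(d₁) = 0.482107,  N(d₂) = 0.325252
V = S₁·e^{−q₁T}·N(d₁) − S₂·e^{−q₂T}·N(d₂) = 80.584228 − 60.181353 = 20.402876
[vanilla: stock A put K=216.9]
σ√T = 0.2465·√1.4485 = 0.296672
d₁ = (ln(S/K) + (r+σ²/2)T) / (σ√T) = (ln(167.15/216.9) + (0.0522+0.2465²/2)·1.4485) / 0.296672 = (-0.260545 + 0.119619) / 0.296672 = -0.475023
d₂ = d₁ − σ√T = -0.475023 − 0.296672 = -0.771695
e^{−rT} = 0.927176
N(−d₁) = 0.682615,  N(−d₂) = 0.779853
price = K·e^{−rT}·N(−d₂) − S·N(−d₁) = 156.831859 − 114.099078 = 42.732780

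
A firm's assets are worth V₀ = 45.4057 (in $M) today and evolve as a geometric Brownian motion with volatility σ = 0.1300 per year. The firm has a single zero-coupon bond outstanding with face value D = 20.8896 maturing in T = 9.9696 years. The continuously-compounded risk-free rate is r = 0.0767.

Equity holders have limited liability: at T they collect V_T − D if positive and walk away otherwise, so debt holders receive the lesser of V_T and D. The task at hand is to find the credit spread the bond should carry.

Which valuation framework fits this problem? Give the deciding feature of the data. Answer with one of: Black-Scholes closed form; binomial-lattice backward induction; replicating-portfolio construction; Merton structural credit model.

Key observation: assets follow a GBM and default happens iff V_T < 20.8896; valuing claims on that split (equity as a call, risky debt as the residual) is the structural model's definition.

framework: Merton structural credit model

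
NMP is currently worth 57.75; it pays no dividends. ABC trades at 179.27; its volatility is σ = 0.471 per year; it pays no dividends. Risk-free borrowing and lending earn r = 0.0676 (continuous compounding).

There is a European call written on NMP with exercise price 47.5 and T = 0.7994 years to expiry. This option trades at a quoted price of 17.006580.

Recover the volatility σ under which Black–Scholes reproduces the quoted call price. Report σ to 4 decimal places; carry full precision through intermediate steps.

sigma = 0.5130

At σ = 0.5130 the Black–Scholes value reproduces the quote:
σ√T = 0.513·√0.7994 = 0.458669
d₁ = (ln(S/K) + (r+σ²/2)T) / (σ√T) = (ln(57.75/47.5) + (0.0676+0.513²/2)·0.7994) / 0.458669 = (0.195394 + 0.159228) / 0.458669 = 0.773154
d₂ = d₁ − σ√T = 0.773154 − 0.458669 = 0.314485
e^{−rT} = 0.947395
N(d₁) = 0.780284,  N(d₂) = 0.623424
V = S·N(d₁) − K·e^{−rT}·N(d₂) = 45.061420 − 28.054839 = 17.006580 (the observed quote) — the price is monotone increasing in volatility, hence this σ is the only solution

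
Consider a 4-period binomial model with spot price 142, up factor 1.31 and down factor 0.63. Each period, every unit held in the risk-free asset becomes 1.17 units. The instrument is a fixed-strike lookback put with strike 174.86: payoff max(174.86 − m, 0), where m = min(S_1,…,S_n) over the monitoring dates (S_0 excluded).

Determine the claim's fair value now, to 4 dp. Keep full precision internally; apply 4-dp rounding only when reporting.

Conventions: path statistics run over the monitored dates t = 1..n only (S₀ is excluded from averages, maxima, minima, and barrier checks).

price = 19.1515

With p* = (R−d)/(u−d) = 0.7941, sum probability × payoff across the paths and divide by R^4.
Enumerate all 2^4 = 16 price paths (U = up ×1.31, D = down ×0.63); each path with k up-moves has probability p*^k·(1−p*)^(4−k).
DDDD: m=22.3692, payoff=152.4908, prob=0.001797
UDDD: m=46.5137, payoff=128.3463, prob=0.006930
DUDD: m=46.5137, payoff=128.3463, prob=0.006930
UUDD: m=96.7191, payoff=78.1409, prob=0.026731
DDUD: m=46.5137, payoff=128.3463, prob=0.006930
UDUD: m=96.7191, payoff=78.1409, prob=0.026731
DUUD: m=89.4600, payoff=85.4000, prob=0.026731
UUUD: m=186.0200, payoff=0.0000, prob=0.103104
DDDU: m=35.5067, payoff=139.3533, prob=0.006930
UDDU: m=73.8313, payoff=101.0287, prob=0.026731
DUDU: m=73.8313, payoff=101.0287, prob=0.026731
UUDU: m=153.5223, payoff=21.3377, prob=0.103104
DDUU: m=56.3598, payoff=118.5002, prob=0.026731
UDUU: m=117.1926, payoff=57.6674, prob=0.103104
DUUU: m=89.4600, payoff=85.4000, prob=0.103104
UUUU: m=186.0200, payoff=0.0000, prob=0.397685
Price = Σ prob·payoff / R^4 = 35.887814 / 1.873887 = 19.1515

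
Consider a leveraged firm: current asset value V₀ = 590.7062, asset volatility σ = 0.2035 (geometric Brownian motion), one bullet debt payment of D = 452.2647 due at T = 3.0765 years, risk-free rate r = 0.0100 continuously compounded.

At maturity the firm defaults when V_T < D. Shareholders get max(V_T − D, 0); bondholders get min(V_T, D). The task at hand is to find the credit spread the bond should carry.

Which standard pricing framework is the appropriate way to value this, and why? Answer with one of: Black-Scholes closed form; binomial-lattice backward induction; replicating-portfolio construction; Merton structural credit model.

framework: Merton structural credit model

Key observation: the data describe a firm's assets (V₀ = 590.7062, GBM) and a single zero-coupon debt of face 452.2647, so credit quantities follow from equity-as-call in the structural model.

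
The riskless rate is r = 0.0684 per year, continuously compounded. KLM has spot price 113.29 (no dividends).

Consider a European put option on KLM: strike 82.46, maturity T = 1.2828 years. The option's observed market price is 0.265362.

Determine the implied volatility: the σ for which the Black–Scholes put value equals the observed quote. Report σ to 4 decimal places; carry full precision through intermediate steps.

sigma = 0.1950

At σ = 0.1950 the Black–Scholes value reproduces the quote:
σ√T = 0.195·√1.2828 = 0.220858
d₁ = (ln(S/K) + (r+σ²/2)T) / (σ√T) = (ln(113.29/82.46) + (0.0684+0.195²/2)·1.2828) / 0.220858 = (0.317638 + 0.112133) / 0.220858 = 1.945908
d₂ = d₁ − σ√T = 1.945908 − 0.220858 = 1.725050
e^{−rT} = 0.915996
N(−d₁) = 0.025833,  N(−d₂) = 0.042259
V = K·e^{−rT}·N(−d₂) − S·N(−d₁) = 3.191969 − 2.926608 = 0.265362 (equal to the quote); since ∂V/∂σ > 0 for all σ, the implied volatility is unique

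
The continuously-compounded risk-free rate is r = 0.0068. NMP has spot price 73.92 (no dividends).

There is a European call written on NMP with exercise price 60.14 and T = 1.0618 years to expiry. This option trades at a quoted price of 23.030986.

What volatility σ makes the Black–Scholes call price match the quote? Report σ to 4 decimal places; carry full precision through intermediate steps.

At σ = 0.5502 the Black–Scholes value reproduces the quote:
σ√T = 0.5502·√1.0618 = 0.566946
d₁ = (ln(S/K) + (r+σ²/2)T) / (σ√T) = (ln(73.92/60.14) + (0.0068+0.5502²/2)·1.0618) / 0.566946 = (0.206308 + 0.167934) / 0.566946 = 0.660102
d₂ = d₁ − σ√T = 0.660102 − 0.566946 = 0.093156
e^{−rT} = 0.992806
N(d₁) = 0.745406,  N(d₂) = 0.537110
V = S·N(d₁) − K·e^{−rT}·N(d₂) = 55.100404 − 32.069418 = 23.030986 (equal to the quote); since ∂V/∂σ > 0 for all σ, the implied volatility is unique

sigma = 0.5502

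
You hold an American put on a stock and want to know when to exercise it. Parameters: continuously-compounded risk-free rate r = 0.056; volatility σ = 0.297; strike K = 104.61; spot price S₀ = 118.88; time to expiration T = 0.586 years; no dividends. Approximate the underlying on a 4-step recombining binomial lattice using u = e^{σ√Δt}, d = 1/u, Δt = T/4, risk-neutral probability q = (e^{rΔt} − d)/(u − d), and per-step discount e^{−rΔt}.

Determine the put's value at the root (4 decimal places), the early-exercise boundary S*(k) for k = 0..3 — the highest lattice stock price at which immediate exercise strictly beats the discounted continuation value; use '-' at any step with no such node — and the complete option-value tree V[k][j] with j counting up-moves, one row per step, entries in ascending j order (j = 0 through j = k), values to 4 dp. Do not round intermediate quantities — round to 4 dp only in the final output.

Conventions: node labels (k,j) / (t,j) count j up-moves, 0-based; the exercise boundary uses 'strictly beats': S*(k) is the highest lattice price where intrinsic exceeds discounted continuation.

price = 4.0784
boundary = - - - 84.5279
tree:
4.0784
7.1647 1.1527
12.2399 2.3610 0.0000
20.0821 4.8361 0.0000 0.0000
29.1650 9.9057 0.0000 0.0000 0.0000

params: Δt=0.14650 u=1.12039 d=0.89255 q=0.50777 e^(-rΔt)=0.99183
t_4 payoffs: 29.1650 9.9057 0.0000 0.0000 0.0000
t_3: node(3,0) S=84.5279 payoff=20.0821 vs cont=19.2274 → 20.0821 [stop]  node(3,1) S=106.1058 payoff=0.0000 vs cont=4.8361 → 4.8361 [wait]  node(3,2) S=133.1921 payoff=0.0000 vs cont=0.0000 → 0.0000 [wait]  node(3,3) S=167.1928 payoff=0.0000 vs cont=0.0000 → 0.0000 [wait]  ⇒ S*(3)=84.5279
t_2: node(2,0) S=94.7043 payoff=9.9057 vs cont=12.2399 → 12.2399 [wait]  node(2,1) S=118.8800 payoff=0.0000 vs cont=2.3610 → 2.3610 [wait]  node(2,2) S=149.2272 payoff=0.0000 vs cont=0.0000 → 0.0000 [wait]  ⇒ S*(2)=-
t_1: node(1,0) S=106.1058 payoff=0.0000 vs cont=7.1647 → 7.1647 [wait]  node(1,1) S=133.1921 payoff=0.0000 vs cont=1.1527 → 1.1527 [wait]  ⇒ S*(1)=-
t_0: node(0,0) S=118.8800 payoff=0.0000 vs cont=4.0784 → 4.0784 [wait]  ⇒ S*(0)=-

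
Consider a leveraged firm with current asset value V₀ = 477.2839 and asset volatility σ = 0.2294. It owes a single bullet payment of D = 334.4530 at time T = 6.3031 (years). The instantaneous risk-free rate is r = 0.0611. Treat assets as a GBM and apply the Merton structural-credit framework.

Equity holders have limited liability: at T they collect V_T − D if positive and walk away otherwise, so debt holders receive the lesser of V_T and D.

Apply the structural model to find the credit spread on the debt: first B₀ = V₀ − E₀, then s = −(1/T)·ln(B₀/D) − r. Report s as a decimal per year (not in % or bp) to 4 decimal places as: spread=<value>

Equity is a call on the firm's assets struck at D = 334.4530:
d₁ = [ln(V₀/D) + (r + σ²/2)T] / (σ√T)
   = [ln(477.2839/334.4530) + (0.0611 + 0.5·0.2294²)·6.3031] / (0.2294·√6.3031)
   = [0.355615 + 0.550968] / 0.575931 = 1.574117
d₂ = d₁ − σ√T = 1.574117 − 0.575931 = 0.998186
N(d₁) = 0.942270,  N(d₂) = 0.840905,  e^(−rT) = 0.680369
E₀ = V₀·N(d₁) − D·e^(−rT)·N(d₂)
   = 477.2839·0.942270 − 334.4530·0.680369·0.840905 = 258.380850
B₀ = V₀ − E₀ = 477.2839 − 258.380850 = 218.903050
spread = −(1/T)·ln(B₀/D) − r = −(1/6.3031)·ln(218.903050/334.4530) − 0.0611 = 0.00614745

spread=0.0061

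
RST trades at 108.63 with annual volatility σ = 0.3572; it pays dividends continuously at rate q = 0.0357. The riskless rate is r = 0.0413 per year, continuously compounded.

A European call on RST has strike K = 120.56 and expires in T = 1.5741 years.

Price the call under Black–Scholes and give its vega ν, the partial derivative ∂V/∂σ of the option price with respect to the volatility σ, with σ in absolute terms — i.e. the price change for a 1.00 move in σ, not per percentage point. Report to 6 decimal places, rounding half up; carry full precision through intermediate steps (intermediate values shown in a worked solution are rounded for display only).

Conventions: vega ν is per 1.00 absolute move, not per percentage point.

price = 14.403980
ν = 51.397648

σ√T = 0.3572·√1.5741 = 0.448154
d₁ = (ln(S/K) + (r−q+σ²/2)T) / (σ√T) = (ln(108.63/120.56) + (0.0413−0.0357+0.3572²/2)·1.5741) / 0.448154 = (-0.104200 + 0.109236) / 0.448154 = 0.011238
d₂ = d₁ − σ√T = 0.011238 − 0.448154 = -0.436917
e^{−rT} = 0.937058
e^{−qT} = 0.945354
N(d₁) = 0.504483,  N(d₂) = 0.331086
Call price V = S·e^{−qT}·N(d₁) − K·e^{−rT}·N(d₂) = 51.807308 − 37.403328 = 14.403980
φ(d₁) = (1/√(2π))·e^{−d₁²/2} = 0.398917
ν = S·e^{−qT}·φ(d₁)·√T = 51.397648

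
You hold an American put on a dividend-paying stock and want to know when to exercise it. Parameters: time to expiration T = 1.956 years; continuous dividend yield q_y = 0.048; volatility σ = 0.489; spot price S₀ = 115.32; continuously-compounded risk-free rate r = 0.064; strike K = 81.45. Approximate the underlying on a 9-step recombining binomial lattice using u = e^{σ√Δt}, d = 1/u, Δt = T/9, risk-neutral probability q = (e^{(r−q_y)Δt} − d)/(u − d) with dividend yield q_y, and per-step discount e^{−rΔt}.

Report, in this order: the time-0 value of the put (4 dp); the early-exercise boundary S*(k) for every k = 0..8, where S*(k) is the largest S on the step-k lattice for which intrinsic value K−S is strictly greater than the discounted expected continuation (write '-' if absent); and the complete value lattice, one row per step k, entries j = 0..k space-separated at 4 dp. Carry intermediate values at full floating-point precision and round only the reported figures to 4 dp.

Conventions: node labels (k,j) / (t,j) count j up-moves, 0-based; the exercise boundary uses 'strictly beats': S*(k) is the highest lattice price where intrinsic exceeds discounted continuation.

price = 10.9201
boundary = - - - - - 36.8876 46.3325 36.8876 46.3325
tree:
10.9201
15.2982 5.9263
20.9163 8.9298 2.4516
27.8108 13.1677 4.0450 0.5868
35.8253 18.9121 6.5793 1.0835 0.0000
44.5624 26.2954 10.5058 2.0007 0.0000 0.0000
52.0819 35.1175 16.3657 3.6941 0.0000 0.0000 0.0000
58.0686 44.5624 24.6186 6.8209 0.0000 0.0000 0.0000 0.0000
62.8349 52.0819 35.1175 12.5943 0.0000 0.0000 0.0000 0.0000 0.0000
66.6296 58.0686 44.5624 23.2544 0.0000 0.0000 0.0000 0.0000 0.0000 0.0000

Δt=0.21733, u=1.25604, d=0.79615, q=0.45083, disc=e^(-rΔt)=0.98619
k=9 terminal: V=max(K-S,0) → 66.6296 58.0686 44.5624 23.2544 0.0000 0.0000 0.0000 0.0000 0.0000 0.0000
k=8: j=0 S=18.6151 intr=62.8349 cont=61.9030 V=62.8349[EX]; j=1 S=29.3681 intr=52.0819 cont=51.2616 V=52.0819[EX]; j=2 S=46.3325 intr=35.1175 cont=34.4733 V=35.1175[EX]; j=3 S=73.0962 intr=8.3538 cont=12.5943 V=12.5943[hold]; j=4 S=115.3200 intr=0.0000 cont=0.0000 V=0.0000[hold]; j=5 S=181.9342 intr=0.0000 cont=0.0000 V=0.0000[hold]; j=6 S=287.0278 intr=0.0000 cont=0.0000 V=0.0000[hold]; j=7 S=452.8283 intr=0.0000 cont=0.0000 V=0.0000[hold]; j=8 S=714.4029 intr=0.0000 cont=0.0000 V=0.0000[hold]  S*(8)=46.3325
k=7: j=0 S=23.3814 intr=58.0686 cont=57.1862 V=58.0686[EX]; j=1 S=36.8876 intr=44.5624 cont=43.8201 V=44.5624[EX]; j=2 S=58.1956 intr=23.2544 cont=24.6186 V=24.6186[hold]; j=3 S=91.8121 intr=0.0000 cont=6.8209 V=6.8209[hold]; j=4 S=144.8470 intr=0.0000 cont=0.0000 V=0.0000[hold]; j=5 S=228.5173 intr=0.0000 cont=0.0000 V=0.0000[hold]; j=6 S=360.5195 intr=0.0000 cont=0.0000 V=0.0000[hold]; j=7 S=568.7722 intr=0.0000 cont=0.0000 V=0.0000[hold]  S*(7)=36.8876
k=6: j=0 S=29.3681 intr=52.0819 cont=51.2616 V=52.0819[EX]; j=1 S=46.3325 intr=35.1175 cont=35.0798 V=35.1175[EX]; j=2 S=73.0962 intr=8.3538 cont=16.3657 V=16.3657[hold]; j=3 S=115.3200 intr=0.0000 cont=3.6941 V=3.6941[hold]; j=4 S=181.9342 intr=0.0000 cont=0.0000 V=0.0000[hold]; j=5 S=287.0278 intr=0.0000 cont=0.0000 V=0.0000[hold]; j=6 S=452.8283 intr=0.0000 cont=0.0000 V=0.0000[hold]  S*(6)=46.3325
k=5: j=0 S=36.8876 intr=44.5624 cont=43.8201 V=44.5624[EX]; j=1 S=58.1956 intr=23.2544 cont=26.2954 V=26.2954[hold]; j=2 S=91.8121 intr=0.0000 cont=10.5058 V=10.5058[hold]; j=3 S=144.8470 intr=0.0000 cont=2.0007 V=2.0007[hold]; j=4 S=228.5173 intr=0.0000 cont=0.0000 V=0.0000[hold]; j=5 S=360.5195 intr=0.0000 cont=0.0000 V=0.0000[hold]  S*(5)=36.8876
k=4: j=0 S=46.3325 intr=35.1175 cont=35.8253 V=35.8253[hold]; j=1 S=73.0962 intr=8.3538 cont=18.9121 V=18.9121[hold]; j=2 S=115.3200 intr=0.0000 cont=6.5793 V=6.5793[hold]; j=3 S=181.9342 intr=0.0000 cont=1.0835 V=1.0835[hold]; j=4 S=287.0278 intr=0.0000 cont=0.0000 V=0.0000[hold]  S*(4)=-
k=3: j=0 S=58.1956 intr=23.2544 cont=27.8108 V=27.8108[hold]; j=1 S=91.8121 intr=0.0000 cont=13.1677 V=13.1677[hold]; j=2 S=144.8470 intr=0.0000 cont=4.0450 V=4.0450[hold]; j=3 S=228.5173 intr=0.0000 cont=0.5868 V=0.5868[hold]  S*(3)=-
k=2: j=0 S=73.0962 intr=8.3538 cont=20.9163 V=20.9163[hold]; j=1 S=115.3200 intr=0.0000 cont=8.9298 V=8.9298[hold]; j=2 S=181.9342 intr=0.0000 cont=2.4516 V=2.4516[hold]  S*(2)=-
k=1: j=0 S=91.8121 intr=0.0000 cont=15.2982 V=15.2982[hold]; j=1 S=144.8470 intr=0.0000 cont=5.9263 V=5.9263[hold]  S*(1)=-
k=0: j=0 S=115.3200 intr=0.0000 cont=10.9201 V=10.9201[hold]  S*(0)=-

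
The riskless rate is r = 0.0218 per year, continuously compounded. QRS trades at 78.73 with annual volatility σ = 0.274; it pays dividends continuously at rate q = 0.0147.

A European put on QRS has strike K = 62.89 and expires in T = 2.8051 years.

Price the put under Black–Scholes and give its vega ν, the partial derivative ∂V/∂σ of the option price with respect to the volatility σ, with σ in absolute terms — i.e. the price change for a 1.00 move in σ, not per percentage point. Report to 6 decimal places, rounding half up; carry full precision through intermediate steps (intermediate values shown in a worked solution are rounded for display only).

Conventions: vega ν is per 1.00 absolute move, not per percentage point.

σ√T = 0.274·√2.8051 = 0.458907
d₁ = (ln(S/K) + (r−q+σ²/2)T) / (σ√T) = (ln(78.73/62.89) + (0.0218−0.0147+0.274²/2)·2.8051) / 0.458907 = (0.224637 + 0.125214) / 0.458907 = 0.762357
d₂ = d₁ − σ√T = 0.762357 − 0.458907 = 0.303450
e^{−rT} = 0.940681
e^{−qT} = 0.959604
N(−d₁) = 0.222923,  N(−d₂) = 0.380773
Put price V = K·e^{−rT}·N(−d₂) − S·e^{−qT}·N(−d₁) = 22.526335 − 16.841771 = 5.684564
φ(d₁) = (1/√(2π))·e^{−d₁²/2} = 0.298337
ν = S·e^{−qT}·φ(d₁)·√T = 37.749643

price = 5.684564
ν = 37.749643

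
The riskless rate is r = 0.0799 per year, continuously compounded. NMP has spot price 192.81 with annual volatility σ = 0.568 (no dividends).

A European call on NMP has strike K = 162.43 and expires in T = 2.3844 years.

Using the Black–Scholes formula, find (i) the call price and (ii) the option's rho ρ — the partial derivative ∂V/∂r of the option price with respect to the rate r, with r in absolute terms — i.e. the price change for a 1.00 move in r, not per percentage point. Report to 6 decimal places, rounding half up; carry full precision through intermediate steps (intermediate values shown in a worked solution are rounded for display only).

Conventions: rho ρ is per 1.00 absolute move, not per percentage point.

price = 89.021792
ρ = 156.758471

σ√T = 0.568·√2.3844 = 0.877077
d₁ = (ln(S/K) + (r+σ²/2)T) / (σ√T) = (ln(192.81/162.43) + (0.0799+0.568²/2)·2.3844) / 0.877077 = (0.171458 + 0.575146) / 0.877077 = 0.851241
d₂ = d₁ − σ√T = 0.851241 − 0.877077 = -0.025837
e^{−rT} = 0.826535
N(d₁) = 0.802682,  N(d₂) = 0.489694
Call price V = S·N(d₁) − K·e^{−rT}·N(d₂) = 154.765154 − 65.743361 = 89.021792
ρ = K·T·e^{−rT}·N(d₂) = 156.758471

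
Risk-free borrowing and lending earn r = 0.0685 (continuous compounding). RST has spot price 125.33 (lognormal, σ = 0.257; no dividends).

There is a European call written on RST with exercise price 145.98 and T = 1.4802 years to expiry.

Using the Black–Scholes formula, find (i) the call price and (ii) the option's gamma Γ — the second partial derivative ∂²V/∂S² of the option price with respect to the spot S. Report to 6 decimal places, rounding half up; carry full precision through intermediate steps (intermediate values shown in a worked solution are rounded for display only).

price = 12.902728
Γ = 0.010180

σ√T = 0.257·√1.4802 = 0.312675
d₁ = (ln(S/K) + (r+σ²/2)T) / (σ√T) = (ln(125.33/145.98) + (0.0685+0.257²/2)·1.4802) / 0.312675 = (-0.152519 + 0.150277) / 0.312675 = -0.007173
d₂ = d₁ − σ√T = -0.007173 − 0.312675 = -0.319848
e^{−rT} = 0.903577
N(d₁) = 0.497138,  N(d₂) = 0.374542
Call price V = S·N(d₁) − K·e^{−rT}·N(d₂) = 62.306360 − 49.403632 = 12.902728
φ(d₁) = (1/√(2π))·e^{−d₁²/2} = 0.398932
Γ = φ(d₁) / (S·σ·√T) = 0.010180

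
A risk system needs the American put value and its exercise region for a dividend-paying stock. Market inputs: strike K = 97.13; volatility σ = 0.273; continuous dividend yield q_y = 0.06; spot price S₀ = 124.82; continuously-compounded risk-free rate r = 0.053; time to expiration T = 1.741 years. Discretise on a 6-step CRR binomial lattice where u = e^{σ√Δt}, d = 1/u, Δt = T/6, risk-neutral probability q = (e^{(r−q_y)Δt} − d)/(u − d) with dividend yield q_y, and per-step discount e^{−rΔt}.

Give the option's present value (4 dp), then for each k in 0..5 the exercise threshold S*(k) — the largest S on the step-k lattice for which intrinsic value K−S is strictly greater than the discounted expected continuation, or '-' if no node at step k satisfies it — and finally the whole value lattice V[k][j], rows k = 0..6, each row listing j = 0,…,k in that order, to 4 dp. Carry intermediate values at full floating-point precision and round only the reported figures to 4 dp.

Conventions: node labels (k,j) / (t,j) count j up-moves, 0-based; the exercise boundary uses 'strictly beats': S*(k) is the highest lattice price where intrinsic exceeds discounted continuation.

price = 5.4509
boundary = - - - - 69.3138 80.2945
tree:
5.4509
8.5127 1.9895
13.0207 3.4331 0.3378
19.3848 5.8837 0.6311 0.0000
27.8162 10.0017 1.1791 0.0000 0.0000
37.2953 16.8355 2.2028 0.0000 0.0000 0.0000
45.4780 27.8162 4.1152 0.0000 0.0000 0.0000 0.0000

params: Δt=0.29017 u=1.15842 d=0.86324 q=0.45643 e^(-rΔt)=0.98474
t_6 payoffs: 45.4780 27.8162 4.1152 0.0000 0.0000 0.0000 0.0000
t_5: node(5,0) S=59.8347 payoff=37.2953 vs cont=36.8456 → 37.2953 [stop]  node(5,1) S=80.2945 payoff=16.8355 vs cont=16.7390 → 16.8355 [stop]  node(5,2) S=107.7502 payoff=0.0000 vs cont=2.2028 → 2.2028 [wait]  node(5,3) S=144.5940 payoff=0.0000 vs cont=0.0000 → 0.0000 [wait]  node(5,4) S=194.0361 payoff=0.0000 vs cont=0.0000 → 0.0000 [wait]  node(5,5) S=260.3844 payoff=0.0000 vs cont=0.0000 → 0.0000 [wait]  ⇒ S*(5)=80.2945
t_4: node(4,0) S=69.3138 payoff=27.8162 vs cont=27.5302 → 27.8162 [stop]  node(4,1) S=93.0148 payoff=4.1152 vs cont=10.0017 → 10.0017 [wait]  node(4,2) S=124.8200 payoff=0.0000 vs cont=1.1791 → 1.1791 [wait]  node(4,3) S=167.5006 payoff=0.0000 vs cont=0.0000 → 0.0000 [wait]  node(4,4) S=224.7754 payoff=0.0000 vs cont=0.0000 → 0.0000 [wait]  ⇒ S*(4)=69.3138
t_3: node(3,0) S=80.2945 payoff=16.8355 vs cont=19.3848 → 19.3848 [wait]  node(3,1) S=107.7502 payoff=0.0000 vs cont=5.8837 → 5.8837 [wait]  node(3,2) S=144.5940 payoff=0.0000 vs cont=0.6311 → 0.6311 [wait]  node(3,3) S=194.0361 payoff=0.0000 vs cont=0.0000 → 0.0000 [wait]  ⇒ S*(3)=-
t_2: node(2,0) S=93.0148 payoff=4.1152 vs cont=13.0207 → 13.0207 [wait]  node(2,1) S=124.8200 payoff=0.0000 vs cont=3.4331 → 3.4331 [wait]  node(2,2) S=167.5006 payoff=0.0000 vs cont=0.3378 → 0.3378 [wait]  ⇒ S*(2)=-
t_1: node(1,0) S=107.7502 payoff=0.0000 vs cont=8.5127 → 8.5127 [wait]  node(1,1) S=144.5940 payoff=0.0000 vs cont=1.9895 → 1.9895 [wait]  ⇒ S*(1)=-
t_0: node(0,0) S=124.8200 payoff=0.0000 vs cont=5.4509 → 5.4509 [wait]  ⇒ S*(0)=-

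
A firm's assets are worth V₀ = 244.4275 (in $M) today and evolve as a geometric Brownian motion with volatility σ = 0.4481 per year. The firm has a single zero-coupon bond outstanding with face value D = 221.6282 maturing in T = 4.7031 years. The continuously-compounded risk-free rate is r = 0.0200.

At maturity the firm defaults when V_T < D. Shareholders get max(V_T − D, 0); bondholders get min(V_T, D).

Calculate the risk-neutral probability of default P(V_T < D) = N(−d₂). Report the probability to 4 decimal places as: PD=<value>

Work the structural quantities from V₀ = 244.4275 against face 221.6282:
d₁ = [ln(V₀/D) + (r + σ²/2)T] / (σ√T)
   = [ln(244.4275/221.6282) + (0.0200 + 0.5·0.4481²)·4.7031] / (0.4481·√4.7031)
   = [0.097918 + 0.566238] / 0.971778 = 0.683444
d₂ = d₁ − σ√T = 0.683444 − 0.971778 = -0.288334
risk-neutral PD = N(−d₂) = N(0.288334) = 0.613454

PD=0.6135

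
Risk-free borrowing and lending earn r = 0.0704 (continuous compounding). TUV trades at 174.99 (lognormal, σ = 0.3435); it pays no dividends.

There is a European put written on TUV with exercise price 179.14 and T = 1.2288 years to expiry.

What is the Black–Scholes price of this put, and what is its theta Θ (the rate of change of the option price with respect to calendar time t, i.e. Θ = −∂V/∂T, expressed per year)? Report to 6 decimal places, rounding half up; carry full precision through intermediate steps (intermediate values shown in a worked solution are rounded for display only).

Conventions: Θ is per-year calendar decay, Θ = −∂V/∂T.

price = 20.613397
Θ = -4.254727

σ√T = 0.3435·√1.2288 = 0.380774
d₁ = (ln(S/K) + (r+σ²/2)T) / (σ√T) = (ln(174.99/179.14) + (0.0704+0.3435²/2)·1.2288) / 0.380774 = (-0.023439 + 0.159002) / 0.380774 = 0.356020
d₂ = d₁ − σ√T = 0.356020 − 0.380774 = -0.024754
e^{−rT} = 0.917129
N(−d₁) = 0.360913,  N(−d₂) = 0.509874
Put price V = K·e^{−rT}·N(−d₂) − S·N(−d₁) = 83.769529 − 63.156132 = 20.613397
φ(d₁) = (1/√(2π))·e^{−d₁²/2} = 0.374444
Θ = −S·φ(d₁)·σ/(2√T) + r·K·e^{−rT}·N(−d₂) = −10.152102 + 5.897375 = -4.254727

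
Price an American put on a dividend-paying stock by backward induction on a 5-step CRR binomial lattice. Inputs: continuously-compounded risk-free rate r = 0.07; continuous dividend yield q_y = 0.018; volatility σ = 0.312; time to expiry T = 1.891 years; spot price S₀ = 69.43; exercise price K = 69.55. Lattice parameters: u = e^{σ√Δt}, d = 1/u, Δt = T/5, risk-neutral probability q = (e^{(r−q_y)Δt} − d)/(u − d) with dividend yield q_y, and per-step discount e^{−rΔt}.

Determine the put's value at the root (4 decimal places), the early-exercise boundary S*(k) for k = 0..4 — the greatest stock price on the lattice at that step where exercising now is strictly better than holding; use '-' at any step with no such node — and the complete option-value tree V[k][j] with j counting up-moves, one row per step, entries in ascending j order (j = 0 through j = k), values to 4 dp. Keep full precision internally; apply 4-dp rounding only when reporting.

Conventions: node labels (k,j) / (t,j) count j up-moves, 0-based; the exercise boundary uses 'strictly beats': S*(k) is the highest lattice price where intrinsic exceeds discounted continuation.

price = 9.3275
boundary = - - 47.3029 39.0443 47.3029
tree:
9.3275
14.6807 4.5480
22.2471 8.0051 1.3829
30.5057 13.6570 2.8607 0.0000
37.3224 22.2471 5.9178 0.0000 0.0000
42.9489 30.5057 12.2417 0.0000 0.0000 0.0000

params: Δt=0.37820 u=1.21152 d=0.82541 q=0.50362 e^(-rΔt)=0.97387
t_5 payoffs: 42.9489 30.5057 12.2417 0.0000 0.0000 0.0000
t_4: node(4,0) S=32.2276 payoff=37.3224 vs cont=35.7239 → 37.3224 [stop]  node(4,1) S=47.3029 payoff=22.2471 vs cont=20.7509 → 22.2471 [stop]  node(4,2) S=69.4300 payoff=0.1200 vs cont=5.9178 → 5.9178 [wait]  node(4,3) S=101.9076 payoff=0.0000 vs cont=0.0000 → 0.0000 [wait]  node(4,4) S=149.5774 payoff=0.0000 vs cont=0.0000 → 0.0000 [wait]  ⇒ S*(4)=47.3029
t_3: node(3,0) S=39.0443 payoff=30.5057 vs cont=28.9534 → 30.5057 [stop]  node(3,1) S=57.3083 payoff=12.2417 vs cont=13.6570 → 13.6570 [wait]  node(3,2) S=84.1157 payoff=0.0000 vs cont=2.8607 → 2.8607 [wait]  node(3,3) S=123.4628 payoff=0.0000 vs cont=0.0000 → 0.0000 [wait]  ⇒ S*(3)=39.0443
t_2: node(2,0) S=47.3029 payoff=22.2471 vs cont=21.4451 → 22.2471 [stop]  node(2,1) S=69.4300 payoff=0.1200 vs cont=8.0051 → 8.0051 [wait]  node(2,2) S=101.9076 payoff=0.0000 vs cont=1.3829 → 1.3829 [wait]  ⇒ S*(2)=47.3029
t_1: node(1,0) S=57.3083 payoff=12.2417 vs cont=14.6807 → 14.6807 [wait]  node(1,1) S=84.1157 payoff=0.0000 vs cont=4.5480 → 4.5480 [wait]  ⇒ S*(1)=-
t_0: node(0,0) S=69.4300 payoff=0.1200 vs cont=9.3275 → 9.3275 [wait]  ⇒ S*(0)=-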